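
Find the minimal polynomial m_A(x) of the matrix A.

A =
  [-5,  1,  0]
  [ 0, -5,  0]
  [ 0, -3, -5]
x^2 + 10*x + 25

The characteristic polynomial is χ_A(x) = (x + 5)^3, so the eigenvalues are known. The minimal polynomial is
  m_A(x) = Π_λ (x − λ)^{k_λ}
where k_λ is the size of the *largest* Jordan block for λ (equivalently, the smallest k with (A − λI)^k v = 0 for every generalised eigenvector v of λ).

  λ = -5: largest Jordan block has size 2, contributing (x + 5)^2

So m_A(x) = (x + 5)^2 = x^2 + 10*x + 25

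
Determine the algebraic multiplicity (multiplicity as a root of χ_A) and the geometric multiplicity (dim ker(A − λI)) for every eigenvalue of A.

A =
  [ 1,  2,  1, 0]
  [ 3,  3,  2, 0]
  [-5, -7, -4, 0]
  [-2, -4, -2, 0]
λ = 0: alg = 4, geom = 2

Step 1 — factor the characteristic polynomial to read off the algebraic multiplicities:
  χ_A(x) = x^4

Step 2 — compute geometric multiplicities via the rank-nullity identity g(λ) = n − rank(A − λI):
  rank(A − (0)·I) = 2, so dim ker(A − (0)·I) = n − 2 = 2

Summary:
  λ = 0: algebraic multiplicity = 4, geometric multiplicity = 2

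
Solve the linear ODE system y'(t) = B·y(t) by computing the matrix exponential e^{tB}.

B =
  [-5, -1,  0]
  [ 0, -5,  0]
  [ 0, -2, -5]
e^{tB} =
  [exp(-5*t), -t*exp(-5*t), 0]
  [0, exp(-5*t), 0]
  [0, -2*t*exp(-5*t), exp(-5*t)]

Strategy: write B = P · J · P⁻¹ where J is a Jordan canonical form, so e^{tB} = P · e^{tJ} · P⁻¹, and e^{tJ} can be computed block-by-block.

B has Jordan form
J =
  [-5,  1,  0]
  [ 0, -5,  0]
  [ 0,  0, -5]
(up to reordering of blocks).

Per-block formulas:
  For a 1×1 block at λ = -5: exp(t · [-5]) = [e^(-5t)].
  For a 2×2 Jordan block J_2(-5): exp(t · J_2(-5)) = e^(-5t)·(I + t·N), where N is the 2×2 nilpotent shift.

After assembling e^{tJ} and conjugating by P, we get:

e^{tB} =
  [exp(-5*t), -t*exp(-5*t), 0]
  [0, exp(-5*t), 0]
  [0, -2*t*exp(-5*t), exp(-5*t)]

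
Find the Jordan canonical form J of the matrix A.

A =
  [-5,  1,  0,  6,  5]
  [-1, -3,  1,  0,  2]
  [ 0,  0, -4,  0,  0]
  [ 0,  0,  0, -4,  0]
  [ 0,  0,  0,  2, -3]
J_3(-4) ⊕ J_1(-4) ⊕ J_1(-3)

The characteristic polynomial is
  det(x·I − A) = x^5 + 19*x^4 + 144*x^3 + 544*x^2 + 1024*x + 768 = (x + 3)*(x + 4)^4

Eigenvalues and multiplicities (the geometric multiplicity of λ is n − rank(A − λI), which equals the number of Jordan blocks for λ):
  λ = -4: algebraic multiplicity = 4, geometric multiplicity = 2
  λ = -3: algebraic multiplicity = 1, geometric multiplicity = 1

Determining the block sizes for each eigenvalue:
  λ = -4: with am = 4 and gm = 2, the partition is not yet determined (e.g. several partitions of 4 into 2 parts exist). Let N = A − (-4)·I. Computing rank(N^1) = 3, rank(N^2) = 2, rank(N^3) = 1; the number of blocks of size ≥ j is rank(N^{j−1}) − rank(N^j), giving [2, 1, 1]. So we have 1 block(s) of size 3, 1 block(s) of size 1 → block sizes [3, 1]
  λ = -3: one block (gm = 1), so the single block has size am = 1 → block sizes [1]

Assembling the blocks gives a Jordan form
J =
  [-4,  1,  0,  0,  0]
  [ 0, -4,  1,  0,  0]
  [ 0,  0, -4,  0,  0]
  [ 0,  0,  0, -4,  0]
  [ 0,  0,  0,  0, -3]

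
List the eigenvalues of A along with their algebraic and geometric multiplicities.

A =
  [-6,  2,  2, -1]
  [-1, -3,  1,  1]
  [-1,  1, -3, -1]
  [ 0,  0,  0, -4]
λ = -4: alg = 4, geom = 2

Step 1 — factor the characteristic polynomial to read off the algebraic multiplicities:
  χ_A(x) = (x + 4)^4

Step 2 — compute geometric multiplicities via the rank-nullity identity g(λ) = n − rank(A − λI):
  rank(A − (-4)·I) = 2, so dim ker(A − (-4)·I) = n − 2 = 2

Summary:
  λ = -4: algebraic multiplicity = 4, geometric multiplicity = 2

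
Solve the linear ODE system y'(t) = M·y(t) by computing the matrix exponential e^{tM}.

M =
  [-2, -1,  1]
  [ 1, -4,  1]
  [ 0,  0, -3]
e^{tM} =
  [t*exp(-3*t) + exp(-3*t), -t*exp(-3*t), t*exp(-3*t)]
  [t*exp(-3*t), -t*exp(-3*t) + exp(-3*t), t*exp(-3*t)]
  [0, 0, exp(-3*t)]

Strategy: write M = P · J · P⁻¹ where J is a Jordan canonical form, so e^{tM} = P · e^{tJ} · P⁻¹, and e^{tJ} can be computed block-by-block.

M has Jordan form
J =
  [-3,  1,  0]
  [ 0, -3,  0]
  [ 0,  0, -3]
(up to reordering of blocks).

Per-block formulas:
  For a 2×2 Jordan block J_2(-3): exp(t · J_2(-3)) = e^(-3t)·(I + t·N), where N is the 2×2 nilpotent shift.
  For a 1×1 block at λ = -3: exp(t · [-3]) = [e^(-3t)].

After assembling e^{tJ} and conjugating by P, we get:

e^{tM} =
  [t*exp(-3*t) + exp(-3*t), -t*exp(-3*t), t*exp(-3*t)]
  [t*exp(-3*t), -t*exp(-3*t) + exp(-3*t), t*exp(-3*t)]
  [0, 0, exp(-3*t)]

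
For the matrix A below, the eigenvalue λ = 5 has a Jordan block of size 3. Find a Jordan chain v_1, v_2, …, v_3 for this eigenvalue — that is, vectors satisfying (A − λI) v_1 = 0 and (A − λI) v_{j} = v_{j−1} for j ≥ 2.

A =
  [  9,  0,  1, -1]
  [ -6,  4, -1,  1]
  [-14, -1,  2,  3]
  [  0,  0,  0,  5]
A Jordan chain for λ = 5 of length 3:
v_1 = (2, -4, -8, 0)ᵀ
v_2 = (4, -6, -14, 0)ᵀ
v_3 = (1, 0, 0, 0)ᵀ

Let N = A − (5)·I. We want v_3 with N^3 v_3 = 0 but N^2 v_3 ≠ 0; then v_{j-1} := N · v_j for j = 3, …, 2.

Pick v_3 = (1, 0, 0, 0)ᵀ.
Then v_2 = N · v_3 = (4, -6, -14, 0)ᵀ.
Then v_1 = N · v_2 = (2, -4, -8, 0)ᵀ.

Sanity check: (A − (5)·I) v_1 = (0, 0, 0, 0)ᵀ = 0. ✓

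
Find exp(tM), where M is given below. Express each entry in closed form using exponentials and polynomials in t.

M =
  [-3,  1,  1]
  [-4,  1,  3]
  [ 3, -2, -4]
e^{tM} =
  [-t*exp(-2*t) + exp(-2*t), t*exp(-2*t), t*exp(-2*t)]
  [t^2*exp(-2*t)/2 - 4*t*exp(-2*t), -t^2*exp(-2*t)/2 + 3*t*exp(-2*t) + exp(-2*t), -t^2*exp(-2*t)/2 + 3*t*exp(-2*t)]
  [-t^2*exp(-2*t)/2 + 3*t*exp(-2*t), t^2*exp(-2*t)/2 - 2*t*exp(-2*t), t^2*exp(-2*t)/2 - 2*t*exp(-2*t) + exp(-2*t)]

Strategy: write M = P · J · P⁻¹ where J is a Jordan canonical form, so e^{tM} = P · e^{tJ} · P⁻¹, and e^{tJ} can be computed block-by-block.

M has Jordan form
J =
  [-2,  1,  0]
  [ 0, -2,  1]
  [ 0,  0, -2]
(up to reordering of blocks).

Per-block formulas:
  For a 3×3 Jordan block J_3(-2): exp(t · J_3(-2)) = e^(-2t)·(I + t·N + (t^2/2)·N^2), where N is the 3×3 nilpotent shift.

After assembling e^{tJ} and conjugating by P, we get:

e^{tM} =
  [-t*exp(-2*t) + exp(-2*t), t*exp(-2*t), t*exp(-2*t)]
  [t^2*exp(-2*t)/2 - 4*t*exp(-2*t), -t^2*exp(-2*t)/2 + 3*t*exp(-2*t) + exp(-2*t), -t^2*exp(-2*t)/2 + 3*t*exp(-2*t)]
  [-t^2*exp(-2*t)/2 + 3*t*exp(-2*t), t^2*exp(-2*t)/2 - 2*t*exp(-2*t), t^2*exp(-2*t)/2 - 2*t*exp(-2*t) + exp(-2*t)]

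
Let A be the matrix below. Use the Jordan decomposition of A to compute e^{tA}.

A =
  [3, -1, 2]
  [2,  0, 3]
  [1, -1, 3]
e^{tA} =
  [t^2*exp(2*t)/2 + t*exp(2*t) + exp(2*t), -t^2*exp(2*t)/2 - t*exp(2*t), t^2*exp(2*t)/2 + 2*t*exp(2*t)]
  [t^2*exp(2*t)/2 + 2*t*exp(2*t), -t^2*exp(2*t)/2 - 2*t*exp(2*t) + exp(2*t), t^2*exp(2*t)/2 + 3*t*exp(2*t)]
  [t*exp(2*t), -t*exp(2*t), t*exp(2*t) + exp(2*t)]

Strategy: write A = P · J · P⁻¹ where J is a Jordan canonical form, so e^{tA} = P · e^{tJ} · P⁻¹, and e^{tJ} can be computed block-by-block.

A has Jordan form
J =
  [2, 1, 0]
  [0, 2, 1]
  [0, 0, 2]
(up to reordering of blocks).

Per-block formulas:
  For a 3×3 Jordan block J_3(2): exp(t · J_3(2)) = e^(2t)·(I + t·N + (t^2/2)·N^2), where N is the 3×3 nilpotent shift.

After assembling e^{tJ} and conjugating by P, we get:

e^{tA} =
  [t^2*exp(2*t)/2 + t*exp(2*t) + exp(2*t), -t^2*exp(2*t)/2 - t*exp(2*t), t^2*exp(2*t)/2 + 2*t*exp(2*t)]
  [t^2*exp(2*t)/2 + 2*t*exp(2*t), -t^2*exp(2*t)/2 - 2*t*exp(2*t) + exp(2*t), t^2*exp(2*t)/2 + 3*t*exp(2*t)]
  [t*exp(2*t), -t*exp(2*t), t*exp(2*t) + exp(2*t)]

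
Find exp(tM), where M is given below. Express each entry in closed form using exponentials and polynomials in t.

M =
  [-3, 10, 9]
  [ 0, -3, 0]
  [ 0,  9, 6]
e^{tM} =
  [exp(-3*t), t*exp(-3*t) + exp(6*t) - exp(-3*t), exp(6*t) - exp(-3*t)]
  [0, exp(-3*t), 0]
  [0, exp(6*t) - exp(-3*t), exp(6*t)]

Strategy: write M = P · J · P⁻¹ where J is a Jordan canonical form, so e^{tM} = P · e^{tJ} · P⁻¹, and e^{tJ} can be computed block-by-block.

M has Jordan form
J =
  [-3,  1, 0]
  [ 0, -3, 0]
  [ 0,  0, 6]
(up to reordering of blocks).

Per-block formulas:
  For a 1×1 block at λ = 6: exp(t · [6]) = [e^(6t)].
  For a 2×2 Jordan block J_2(-3): exp(t · J_2(-3)) = e^(-3t)·(I + t·N), where N is the 2×2 nilpotent shift.

After assembling e^{tJ} and conjugating by P, we get:

e^{tM} =
  [exp(-3*t), t*exp(-3*t) + exp(6*t) - exp(-3*t), exp(6*t) - exp(-3*t)]
  [0, exp(-3*t), 0]
  [0, exp(6*t) - exp(-3*t), exp(6*t)]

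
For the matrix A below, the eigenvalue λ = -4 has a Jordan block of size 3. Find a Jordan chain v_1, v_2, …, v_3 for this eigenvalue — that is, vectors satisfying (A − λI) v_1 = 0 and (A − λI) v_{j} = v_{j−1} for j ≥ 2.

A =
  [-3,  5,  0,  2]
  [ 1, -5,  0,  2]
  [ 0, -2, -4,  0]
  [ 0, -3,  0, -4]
A Jordan chain for λ = -4 of length 3:
v_1 = (6, 0, -2, -3)ᵀ
v_2 = (1, 1, 0, 0)ᵀ
v_3 = (1, 0, 0, 0)ᵀ

Let N = A − (-4)·I. We want v_3 with N^3 v_3 = 0 but N^2 v_3 ≠ 0; then v_{j-1} := N · v_j for j = 3, …, 2.

Pick v_3 = (1, 0, 0, 0)ᵀ.
Then v_2 = N · v_3 = (1, 1, 0, 0)ᵀ.
Then v_1 = N · v_2 = (6, 0, -2, -3)ᵀ.

Sanity check: (A − (-4)·I) v_1 = (0, 0, 0, 0)ᵀ = 0. ✓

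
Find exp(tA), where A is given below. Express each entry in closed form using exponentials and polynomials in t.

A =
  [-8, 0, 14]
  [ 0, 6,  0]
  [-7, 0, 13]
e^{tA} =
  [-exp(6*t) + 2*exp(-t), 0, 2*exp(6*t) - 2*exp(-t)]
  [0, exp(6*t), 0]
  [-exp(6*t) + exp(-t), 0, 2*exp(6*t) - exp(-t)]

Strategy: write A = P · J · P⁻¹ where J is a Jordan canonical form, so e^{tA} = P · e^{tJ} · P⁻¹, and e^{tJ} can be computed block-by-block.

A has Jordan form
J =
  [-1, 0, 0]
  [ 0, 6, 0]
  [ 0, 0, 6]
(up to reordering of blocks).

Per-block formulas:
  For a 1×1 block at λ = 6: exp(t · [6]) = [e^(6t)].
  For a 1×1 block at λ = -1: exp(t · [-1]) = [e^(-1t)].

After assembling e^{tJ} and conjugating by P, we get:

e^{tA} =
  [-exp(6*t) + 2*exp(-t), 0, 2*exp(6*t) - 2*exp(-t)]
  [0, exp(6*t), 0]
  [-exp(6*t) + exp(-t), 0, 2*exp(6*t) - exp(-t)]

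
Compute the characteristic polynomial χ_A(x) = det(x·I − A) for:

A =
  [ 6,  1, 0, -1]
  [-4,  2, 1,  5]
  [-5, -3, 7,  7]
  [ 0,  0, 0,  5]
x^4 - 20*x^3 + 150*x^2 - 500*x + 625

Expanding det(x·I − A) (e.g. by cofactor expansion or by noting that A is similar to its Jordan form J, which has the same characteristic polynomial as A) gives
  χ_A(x) = x^4 - 20*x^3 + 150*x^2 - 500*x + 625
which factors as (x - 5)^4. The eigenvalues (with algebraic multiplicities) are λ = 5 with multiplicity 4.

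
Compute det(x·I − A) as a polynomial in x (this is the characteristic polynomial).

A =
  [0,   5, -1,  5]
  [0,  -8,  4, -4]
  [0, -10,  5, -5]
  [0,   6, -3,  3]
x^4

Expanding det(x·I − A) (e.g. by cofactor expansion or by noting that A is similar to its Jordan form J, which has the same characteristic polynomial as A) gives
  χ_A(x) = x^4
which factors as x^4. The eigenvalues (with algebraic multiplicities) are λ = 0 with multiplicity 4.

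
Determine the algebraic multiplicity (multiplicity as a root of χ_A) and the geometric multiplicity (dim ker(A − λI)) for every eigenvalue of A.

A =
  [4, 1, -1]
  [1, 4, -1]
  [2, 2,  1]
λ = 3: alg = 3, geom = 2

Step 1 — factor the characteristic polynomial to read off the algebraic multiplicities:
  χ_A(x) = (x - 3)^3

Step 2 — compute geometric multiplicities via the rank-nullity identity g(λ) = n − rank(A − λI):
  rank(A − (3)·I) = 1, so dim ker(A − (3)·I) = n − 1 = 2

Summary:
  λ = 3: algebraic multiplicity = 3, geometric multiplicity = 2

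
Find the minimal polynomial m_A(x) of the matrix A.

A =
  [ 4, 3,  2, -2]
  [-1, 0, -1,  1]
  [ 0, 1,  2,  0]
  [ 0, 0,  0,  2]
x^3 - 6*x^2 + 12*x - 8

The characteristic polynomial is χ_A(x) = (x - 2)^4, so the eigenvalues are known. The minimal polynomial is
  m_A(x) = Π_λ (x − λ)^{k_λ}
where k_λ is the size of the *largest* Jordan block for λ (equivalently, the smallest k with (A − λI)^k v = 0 for every generalised eigenvector v of λ).

  λ = 2: largest Jordan block has size 3, contributing (x − 2)^3

So m_A(x) = (x - 2)^3 = x^3 - 6*x^2 + 12*x - 8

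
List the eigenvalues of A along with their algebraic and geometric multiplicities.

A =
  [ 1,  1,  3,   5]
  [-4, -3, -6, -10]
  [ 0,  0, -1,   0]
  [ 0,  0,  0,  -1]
λ = -1: alg = 4, geom = 3

Step 1 — factor the characteristic polynomial to read off the algebraic multiplicities:
  χ_A(x) = (x + 1)^4

Step 2 — compute geometric multiplicities via the rank-nullity identity g(λ) = n − rank(A − λI):
  rank(A − (-1)·I) = 1, so dim ker(A − (-1)·I) = n − 1 = 3

Summary:
  λ = -1: algebraic multiplicity = 4, geometric multiplicity = 3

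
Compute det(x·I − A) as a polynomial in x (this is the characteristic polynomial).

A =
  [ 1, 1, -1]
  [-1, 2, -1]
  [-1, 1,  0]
x^3 - 3*x^2 + 3*x - 1

Expanding det(x·I − A) (e.g. by cofactor expansion or by noting that A is similar to its Jordan form J, which has the same characteristic polynomial as A) gives
  χ_A(x) = x^3 - 3*x^2 + 3*x - 1
which factors as (x - 1)^3. The eigenvalues (with algebraic multiplicities) are λ = 1 with multiplicity 3.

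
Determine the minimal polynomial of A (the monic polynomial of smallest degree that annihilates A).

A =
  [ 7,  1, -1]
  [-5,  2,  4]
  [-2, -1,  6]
x^3 - 15*x^2 + 75*x - 125

The characteristic polynomial is χ_A(x) = (x - 5)^3, so the eigenvalues are known. The minimal polynomial is
  m_A(x) = Π_λ (x − λ)^{k_λ}
where k_λ is the size of the *largest* Jordan block for λ (equivalently, the smallest k with (A − λI)^k v = 0 for every generalised eigenvector v of λ).

  λ = 5: largest Jordan block has size 3, contributing (x − 5)^3

So m_A(x) = (x - 5)^3 = x^3 - 15*x^2 + 75*x - 125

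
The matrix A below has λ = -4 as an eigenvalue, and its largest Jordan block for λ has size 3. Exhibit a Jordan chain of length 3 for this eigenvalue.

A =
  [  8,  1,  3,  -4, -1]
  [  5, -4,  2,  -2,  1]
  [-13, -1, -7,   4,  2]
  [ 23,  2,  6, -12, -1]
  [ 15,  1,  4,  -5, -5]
A Jordan chain for λ = -4 of length 3:
v_1 = (3, 3, 0, 9, 3)ᵀ
v_2 = (12, 5, -13, 23, 15)ᵀ
v_3 = (1, 0, 0, 0, 0)ᵀ

Let N = A − (-4)·I. We want v_3 with N^3 v_3 = 0 but N^2 v_3 ≠ 0; then v_{j-1} := N · v_j for j = 3, …, 2.

Pick v_3 = (1, 0, 0, 0, 0)ᵀ.
Then v_2 = N · v_3 = (12, 5, -13, 23, 15)ᵀ.
Then v_1 = N · v_2 = (3, 3, 0, 9, 3)ᵀ.

Sanity check: (A − (-4)·I) v_1 = (0, 0, 0, 0, 0)ᵀ = 0. ✓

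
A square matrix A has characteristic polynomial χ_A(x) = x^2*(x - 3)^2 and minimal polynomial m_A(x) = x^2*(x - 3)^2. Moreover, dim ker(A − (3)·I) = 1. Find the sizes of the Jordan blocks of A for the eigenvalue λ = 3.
Block sizes for λ = 3: [2]

Step 1 — from the characteristic polynomial, algebraic multiplicity of λ = 3 is 2. From dim ker(A − (3)·I) = 1, there are exactly 1 Jordan blocks for λ = 3.
Step 2 — from the minimal polynomial, the factor (x − 3)^2 tells us the largest block for λ = 3 has size 2.
Step 3 — with total size 2, 1 blocks, and largest block 2, the block sizes (in nonincreasing order) are [2].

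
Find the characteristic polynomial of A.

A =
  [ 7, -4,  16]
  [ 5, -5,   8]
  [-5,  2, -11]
x^3 + 9*x^2 + 27*x + 27

Expanding det(x·I − A) (e.g. by cofactor expansion or by noting that A is similar to its Jordan form J, which has the same characteristic polynomial as A) gives
  χ_A(x) = x^3 + 9*x^2 + 27*x + 27
which factors as (x + 3)^3. The eigenvalues (with algebraic multiplicities) are λ = -3 with multiplicity 3.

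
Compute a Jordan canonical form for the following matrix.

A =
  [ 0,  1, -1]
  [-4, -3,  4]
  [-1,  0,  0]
J_3(-1)

The characteristic polynomial is
  det(x·I − A) = x^3 + 3*x^2 + 3*x + 1 = (x + 1)^3

Eigenvalues and multiplicities (the geometric multiplicity of λ is n − rank(A − λI), which equals the number of Jordan blocks for λ):
  λ = -1: algebraic multiplicity = 3, geometric multiplicity = 1

Determining the block sizes for each eigenvalue:
  λ = -1: one block (gm = 1), so the single block has size am = 3 → block sizes [3]

Assembling the blocks gives a Jordan form
J =
  [-1,  1,  0]
  [ 0, -1,  1]
  [ 0,  0, -1]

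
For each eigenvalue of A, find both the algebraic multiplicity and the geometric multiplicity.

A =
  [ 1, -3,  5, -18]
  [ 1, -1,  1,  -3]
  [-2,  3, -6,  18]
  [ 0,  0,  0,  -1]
λ = -4: alg = 1, geom = 1; λ = -1: alg = 3, geom = 2

Step 1 — factor the characteristic polynomial to read off the algebraic multiplicities:
  χ_A(x) = (x + 1)^3*(x + 4)

Step 2 — compute geometric multiplicities via the rank-nullity identity g(λ) = n − rank(A − λI):
  rank(A − (-4)·I) = 3, so dim ker(A − (-4)·I) = n − 3 = 1
  rank(A − (-1)·I) = 2, so dim ker(A − (-1)·I) = n − 2 = 2

Summary:
  λ = -4: algebraic multiplicity = 1, geometric multiplicity = 1
  λ = -1: algebraic multiplicity = 3, geometric multiplicity = 2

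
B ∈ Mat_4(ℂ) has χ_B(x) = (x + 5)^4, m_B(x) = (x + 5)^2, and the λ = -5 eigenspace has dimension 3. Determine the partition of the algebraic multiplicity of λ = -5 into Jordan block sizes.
Block sizes for λ = -5: [2, 1, 1]

Step 1 — from the characteristic polynomial, algebraic multiplicity of λ = -5 is 4. From dim ker(B − (-5)·I) = 3, there are exactly 3 Jordan blocks for λ = -5.
Step 2 — from the minimal polynomial, the factor (x + 5)^2 tells us the largest block for λ = -5 has size 2.
Step 3 — with total size 4, 3 blocks, and largest block 2, the block sizes (in nonincreasing order) are [2, 1, 1].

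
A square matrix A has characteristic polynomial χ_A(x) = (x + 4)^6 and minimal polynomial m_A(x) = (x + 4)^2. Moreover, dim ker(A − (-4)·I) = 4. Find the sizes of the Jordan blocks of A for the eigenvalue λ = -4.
Block sizes for λ = -4: [2, 2, 1, 1]

Step 1 — from the characteristic polynomial, algebraic multiplicity of λ = -4 is 6. From dim ker(A − (-4)·I) = 4, there are exactly 4 Jordan blocks for λ = -4.
Step 2 — from the minimal polynomial, the factor (x + 4)^2 tells us the largest block for λ = -4 has size 2.
Step 3 — with total size 6, 4 blocks, and largest block 2, the block sizes (in nonincreasing order) are [2, 2, 1, 1].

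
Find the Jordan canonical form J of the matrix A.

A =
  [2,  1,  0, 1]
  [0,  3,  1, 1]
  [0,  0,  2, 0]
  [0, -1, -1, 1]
J_2(2) ⊕ J_2(2)

The characteristic polynomial is
  det(x·I − A) = x^4 - 8*x^3 + 24*x^2 - 32*x + 16 = (x - 2)^4

Eigenvalues and multiplicities (the geometric multiplicity of λ is n − rank(A − λI), which equals the number of Jordan blocks for λ):
  λ = 2: algebraic multiplicity = 4, geometric multiplicity = 2

Determining the block sizes for each eigenvalue:
  λ = 2: with am = 4 and gm = 2, the partition is not yet determined (e.g. several partitions of 4 into 2 parts exist). Let N = A − (2)·I. Computing rank(N^1) = 2, rank(N^2) = 0; the number of blocks of size ≥ j is rank(N^{j−1}) − rank(N^j), giving [2, 2]. So we have 2 block(s) of size 2 → block sizes [2, 2]

Assembling the blocks gives a Jordan form
J =
  [2, 1, 0, 0]
  [0, 2, 0, 0]
  [0, 0, 2, 1]
  [0, 0, 0, 2]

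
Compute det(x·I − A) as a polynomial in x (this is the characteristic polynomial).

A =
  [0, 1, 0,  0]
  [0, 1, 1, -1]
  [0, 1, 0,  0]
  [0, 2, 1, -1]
x^4

Expanding det(x·I − A) (e.g. by cofactor expansion or by noting that A is similar to its Jordan form J, which has the same characteristic polynomial as A) gives
  χ_A(x) = x^4
which factors as x^4. The eigenvalues (with algebraic multiplicities) are λ = 0 with multiplicity 4.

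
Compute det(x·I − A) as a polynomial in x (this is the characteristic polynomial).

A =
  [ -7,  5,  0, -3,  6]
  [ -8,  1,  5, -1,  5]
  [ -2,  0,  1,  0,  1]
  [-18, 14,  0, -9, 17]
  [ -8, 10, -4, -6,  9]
x^5 + 5*x^4 + 10*x^3 + 10*x^2 + 5*x + 1

Expanding det(x·I − A) (e.g. by cofactor expansion or by noting that A is similar to its Jordan form J, which has the same characteristic polynomial as A) gives
  χ_A(x) = x^5 + 5*x^4 + 10*x^3 + 10*x^2 + 5*x + 1
which factors as (x + 1)^5. The eigenvalues (with algebraic multiplicities) are λ = -1 with multiplicity 5.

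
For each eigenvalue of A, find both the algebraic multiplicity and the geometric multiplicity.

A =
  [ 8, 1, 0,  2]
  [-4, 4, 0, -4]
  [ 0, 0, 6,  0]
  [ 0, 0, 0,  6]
λ = 6: alg = 4, geom = 3

Step 1 — factor the characteristic polynomial to read off the algebraic multiplicities:
  χ_A(x) = (x - 6)^4

Step 2 — compute geometric multiplicities via the rank-nullity identity g(λ) = n − rank(A − λI):
  rank(A − (6)·I) = 1, so dim ker(A − (6)·I) = n − 1 = 3

Summary:
  λ = 6: algebraic multiplicity = 4, geometric multiplicity = 3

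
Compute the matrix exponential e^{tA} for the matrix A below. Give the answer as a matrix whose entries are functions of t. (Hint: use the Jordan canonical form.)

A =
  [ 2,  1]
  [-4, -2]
e^{tA} =
  [2*t + 1, t]
  [-4*t, 1 - 2*t]

Strategy: write A = P · J · P⁻¹ where J is a Jordan canonical form, so e^{tA} = P · e^{tJ} · P⁻¹, and e^{tJ} can be computed block-by-block.

A has Jordan form
J =
  [0, 1]
  [0, 0]
(up to reordering of blocks).

Per-block formulas:
  For a 2×2 Jordan block J_2(0): exp(t · J_2(0)) = e^(0t)·(I + t·N), where N is the 2×2 nilpotent shift.

After assembling e^{tJ} and conjugating by P, we get:

e^{tA} =
  [2*t + 1, t]
  [-4*t, 1 - 2*t]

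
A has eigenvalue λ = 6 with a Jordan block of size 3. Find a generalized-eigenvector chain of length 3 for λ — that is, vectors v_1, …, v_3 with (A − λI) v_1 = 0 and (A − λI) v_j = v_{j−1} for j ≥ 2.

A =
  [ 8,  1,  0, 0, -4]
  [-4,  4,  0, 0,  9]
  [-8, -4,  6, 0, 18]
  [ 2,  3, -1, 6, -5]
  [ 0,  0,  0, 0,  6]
A Jordan chain for λ = 6 of length 3:
v_1 = (1, -2, -4, 1, 0)ᵀ
v_2 = (-4, 9, 18, -5, 0)ᵀ
v_3 = (0, 0, 0, 0, 1)ᵀ

Let N = A − (6)·I. We want v_3 with N^3 v_3 = 0 but N^2 v_3 ≠ 0; then v_{j-1} := N · v_j for j = 3, …, 2.

Pick v_3 = (0, 0, 0, 0, 1)ᵀ.
Then v_2 = N · v_3 = (-4, 9, 18, -5, 0)ᵀ.
Then v_1 = N · v_2 = (1, -2, -4, 1, 0)ᵀ.

Sanity check: (A − (6)·I) v_1 = (0, 0, 0, 0, 0)ᵀ = 0. ✓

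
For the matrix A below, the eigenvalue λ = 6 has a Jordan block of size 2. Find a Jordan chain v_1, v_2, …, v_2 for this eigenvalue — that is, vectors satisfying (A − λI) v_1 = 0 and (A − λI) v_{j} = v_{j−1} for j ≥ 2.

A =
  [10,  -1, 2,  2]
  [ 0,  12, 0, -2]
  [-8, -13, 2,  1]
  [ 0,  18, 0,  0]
A Jordan chain for λ = 6 of length 2:
v_1 = (4, 0, -8, 0)ᵀ
v_2 = (1, 0, 0, 0)ᵀ

Let N = A − (6)·I. We want v_2 with N^2 v_2 = 0 but N^1 v_2 ≠ 0; then v_{j-1} := N · v_j for j = 2, …, 2.

Pick v_2 = (1, 0, 0, 0)ᵀ.
Then v_1 = N · v_2 = (4, 0, -8, 0)ᵀ.

Sanity check: (A − (6)·I) v_1 = (0, 0, 0, 0)ᵀ = 0. ✓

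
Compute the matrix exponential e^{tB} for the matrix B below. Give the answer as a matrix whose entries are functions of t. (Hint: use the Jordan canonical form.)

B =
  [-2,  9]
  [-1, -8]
e^{tB} =
  [3*t*exp(-5*t) + exp(-5*t), 9*t*exp(-5*t)]
  [-t*exp(-5*t), -3*t*exp(-5*t) + exp(-5*t)]

Strategy: write B = P · J · P⁻¹ where J is a Jordan canonical form, so e^{tB} = P · e^{tJ} · P⁻¹, and e^{tJ} can be computed block-by-block.

B has Jordan form
J =
  [-5,  1]
  [ 0, -5]
(up to reordering of blocks).

Per-block formulas:
  For a 2×2 Jordan block J_2(-5): exp(t · J_2(-5)) = e^(-5t)·(I + t·N), where N is the 2×2 nilpotent shift.

After assembling e^{tJ} and conjugating by P, we get:

e^{tB} =
  [3*t*exp(-5*t) + exp(-5*t), 9*t*exp(-5*t)]
  [-t*exp(-5*t), -3*t*exp(-5*t) + exp(-5*t)]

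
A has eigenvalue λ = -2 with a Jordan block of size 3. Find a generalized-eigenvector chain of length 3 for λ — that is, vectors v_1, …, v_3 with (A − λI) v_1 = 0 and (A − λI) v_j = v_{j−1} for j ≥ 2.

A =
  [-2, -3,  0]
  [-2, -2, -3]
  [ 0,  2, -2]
A Jordan chain for λ = -2 of length 3:
v_1 = (6, 0, -4)ᵀ
v_2 = (0, -2, 0)ᵀ
v_3 = (1, 0, 0)ᵀ

Let N = A − (-2)·I. We want v_3 with N^3 v_3 = 0 but N^2 v_3 ≠ 0; then v_{j-1} := N · v_j for j = 3, …, 2.

Pick v_3 = (1, 0, 0)ᵀ.
Then v_2 = N · v_3 = (0, -2, 0)ᵀ.
Then v_1 = N · v_2 = (6, 0, -4)ᵀ.

Sanity check: (A − (-2)·I) v_1 = (0, 0, 0)ᵀ = 0. ✓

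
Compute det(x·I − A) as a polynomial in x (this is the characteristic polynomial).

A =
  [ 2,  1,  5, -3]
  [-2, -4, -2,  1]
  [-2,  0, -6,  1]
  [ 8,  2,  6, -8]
x^4 + 16*x^3 + 96*x^2 + 256*x + 256

Expanding det(x·I − A) (e.g. by cofactor expansion or by noting that A is similar to its Jordan form J, which has the same characteristic polynomial as A) gives
  χ_A(x) = x^4 + 16*x^3 + 96*x^2 + 256*x + 256
which factors as (x + 4)^4. The eigenvalues (with algebraic multiplicities) are λ = -4 with multiplicity 4.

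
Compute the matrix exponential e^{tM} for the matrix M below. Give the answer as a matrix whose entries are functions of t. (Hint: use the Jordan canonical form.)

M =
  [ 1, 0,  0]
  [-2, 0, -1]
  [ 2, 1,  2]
e^{tM} =
  [exp(t), 0, 0]
  [-2*t*exp(t), -t*exp(t) + exp(t), -t*exp(t)]
  [2*t*exp(t), t*exp(t), t*exp(t) + exp(t)]

Strategy: write M = P · J · P⁻¹ where J is a Jordan canonical form, so e^{tM} = P · e^{tJ} · P⁻¹, and e^{tJ} can be computed block-by-block.

M has Jordan form
J =
  [1, 1, 0]
  [0, 1, 0]
  [0, 0, 1]
(up to reordering of blocks).

Per-block formulas:
  For a 2×2 Jordan block J_2(1): exp(t · J_2(1)) = e^(1t)·(I + t·N), where N is the 2×2 nilpotent shift.
  For a 1×1 block at λ = 1: exp(t · [1]) = [e^(1t)].

After assembling e^{tJ} and conjugating by P, we get:

e^{tM} =
  [exp(t), 0, 0]
  [-2*t*exp(t), -t*exp(t) + exp(t), -t*exp(t)]
  [2*t*exp(t), t*exp(t), t*exp(t) + exp(t)]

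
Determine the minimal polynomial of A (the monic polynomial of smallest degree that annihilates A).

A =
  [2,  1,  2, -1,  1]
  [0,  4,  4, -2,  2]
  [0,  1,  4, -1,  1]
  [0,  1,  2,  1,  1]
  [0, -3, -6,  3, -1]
x^2 - 4*x + 4

The characteristic polynomial is χ_A(x) = (x - 2)^5, so the eigenvalues are known. The minimal polynomial is
  m_A(x) = Π_λ (x − λ)^{k_λ}
where k_λ is the size of the *largest* Jordan block for λ (equivalently, the smallest k with (A − λI)^k v = 0 for every generalised eigenvector v of λ).

  λ = 2: largest Jordan block has size 2, contributing (x − 2)^2

So m_A(x) = (x - 2)^2 = x^2 - 4*x + 4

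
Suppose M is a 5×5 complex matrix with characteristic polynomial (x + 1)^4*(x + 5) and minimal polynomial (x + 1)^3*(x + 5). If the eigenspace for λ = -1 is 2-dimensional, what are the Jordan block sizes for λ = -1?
Block sizes for λ = -1: [3, 1]

Step 1 — from the characteristic polynomial, algebraic multiplicity of λ = -1 is 4. From dim ker(M − (-1)·I) = 2, there are exactly 2 Jordan blocks for λ = -1.
Step 2 — from the minimal polynomial, the factor (x + 1)^3 tells us the largest block for λ = -1 has size 3.
Step 3 — with total size 4, 2 blocks, and largest block 3, the block sizes (in nonincreasing order) are [3, 1].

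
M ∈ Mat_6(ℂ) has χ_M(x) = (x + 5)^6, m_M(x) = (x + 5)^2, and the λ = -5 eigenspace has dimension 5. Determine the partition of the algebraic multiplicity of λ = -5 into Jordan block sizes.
Block sizes for λ = -5: [2, 1, 1, 1, 1]

Step 1 — from the characteristic polynomial, algebraic multiplicity of λ = -5 is 6. From dim ker(M − (-5)·I) = 5, there are exactly 5 Jordan blocks for λ = -5.
Step 2 — from the minimal polynomial, the factor (x + 5)^2 tells us the largest block for λ = -5 has size 2.
Step 3 — with total size 6, 5 blocks, and largest block 2, the block sizes (in nonincreasing order) are [2, 1, 1, 1, 1].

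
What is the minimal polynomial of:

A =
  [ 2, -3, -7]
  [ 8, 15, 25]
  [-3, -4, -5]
x^3 - 12*x^2 + 48*x - 64

The characteristic polynomial is χ_A(x) = (x - 4)^3, so the eigenvalues are known. The minimal polynomial is
  m_A(x) = Π_λ (x − λ)^{k_λ}
where k_λ is the size of the *largest* Jordan block for λ (equivalently, the smallest k with (A − λI)^k v = 0 for every generalised eigenvector v of λ).

  λ = 4: largest Jordan block has size 3, contributing (x − 4)^3

So m_A(x) = (x - 4)^3 = x^3 - 12*x^2 + 48*x - 64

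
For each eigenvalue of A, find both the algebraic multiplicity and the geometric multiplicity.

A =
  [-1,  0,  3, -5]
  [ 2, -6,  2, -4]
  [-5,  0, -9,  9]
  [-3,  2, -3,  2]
λ = -4: alg = 3, geom = 1; λ = -2: alg = 1, geom = 1

Step 1 — factor the characteristic polynomial to read off the algebraic multiplicities:
  χ_A(x) = (x + 2)*(x + 4)^3

Step 2 — compute geometric multiplicities via the rank-nullity identity g(λ) = n − rank(A − λI):
  rank(A − (-4)·I) = 3, so dim ker(A − (-4)·I) = n − 3 = 1
  rank(A − (-2)·I) = 3, so dim ker(A − (-2)·I) = n − 3 = 1

Summary:
  λ = -4: algebraic multiplicity = 3, geometric multiplicity = 1
  λ = -2: algebraic multiplicity = 1, geometric multiplicity = 1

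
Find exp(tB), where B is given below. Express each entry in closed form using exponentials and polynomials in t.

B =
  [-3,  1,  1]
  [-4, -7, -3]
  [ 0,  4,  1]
e^{tB} =
  [-2*t^2*exp(-3*t) + exp(-3*t), t*exp(-3*t), t^2*exp(-3*t)/2 + t*exp(-3*t)]
  [8*t^2*exp(-3*t) - 4*t*exp(-3*t), -4*t*exp(-3*t) + exp(-3*t), -2*t^2*exp(-3*t) - 3*t*exp(-3*t)]
  [-8*t^2*exp(-3*t), 4*t*exp(-3*t), 2*t^2*exp(-3*t) + 4*t*exp(-3*t) + exp(-3*t)]

Strategy: write B = P · J · P⁻¹ where J is a Jordan canonical form, so e^{tB} = P · e^{tJ} · P⁻¹, and e^{tJ} can be computed block-by-block.

B has Jordan form
J =
  [-3,  1,  0]
  [ 0, -3,  1]
  [ 0,  0, -3]
(up to reordering of blocks).

Per-block formulas:
  For a 3×3 Jordan block J_3(-3): exp(t · J_3(-3)) = e^(-3t)·(I + t·N + (t^2/2)·N^2), where N is the 3×3 nilpotent shift.

After assembling e^{tJ} and conjugating by P, we get:

e^{tB} =
  [-2*t^2*exp(-3*t) + exp(-3*t), t*exp(-3*t), t^2*exp(-3*t)/2 + t*exp(-3*t)]
  [8*t^2*exp(-3*t) - 4*t*exp(-3*t), -4*t*exp(-3*t) + exp(-3*t), -2*t^2*exp(-3*t) - 3*t*exp(-3*t)]
  [-8*t^2*exp(-3*t), 4*t*exp(-3*t), 2*t^2*exp(-3*t) + 4*t*exp(-3*t) + exp(-3*t)]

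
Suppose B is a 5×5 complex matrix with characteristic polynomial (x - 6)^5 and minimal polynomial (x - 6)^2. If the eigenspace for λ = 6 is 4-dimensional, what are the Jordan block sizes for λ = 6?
Block sizes for λ = 6: [2, 1, 1, 1]

Step 1 — from the characteristic polynomial, algebraic multiplicity of λ = 6 is 5. From dim ker(B − (6)·I) = 4, there are exactly 4 Jordan blocks for λ = 6.
Step 2 — from the minimal polynomial, the factor (x − 6)^2 tells us the largest block for λ = 6 has size 2.
Step 3 — with total size 5, 4 blocks, and largest block 2, the block sizes (in nonincreasing order) are [2, 1, 1, 1].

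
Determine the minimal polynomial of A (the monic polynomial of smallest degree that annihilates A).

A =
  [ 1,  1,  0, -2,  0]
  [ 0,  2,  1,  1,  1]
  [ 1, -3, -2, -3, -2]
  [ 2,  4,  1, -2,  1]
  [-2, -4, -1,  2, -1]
x^4 + 2*x^3 + x^2

The characteristic polynomial is χ_A(x) = x^3*(x + 1)^2, so the eigenvalues are known. The minimal polynomial is
  m_A(x) = Π_λ (x − λ)^{k_λ}
where k_λ is the size of the *largest* Jordan block for λ (equivalently, the smallest k with (A − λI)^k v = 0 for every generalised eigenvector v of λ).

  λ = -1: largest Jordan block has size 2, contributing (x + 1)^2
  λ = 0: largest Jordan block has size 2, contributing (x − 0)^2

So m_A(x) = x^2*(x + 1)^2 = x^4 + 2*x^3 + x^2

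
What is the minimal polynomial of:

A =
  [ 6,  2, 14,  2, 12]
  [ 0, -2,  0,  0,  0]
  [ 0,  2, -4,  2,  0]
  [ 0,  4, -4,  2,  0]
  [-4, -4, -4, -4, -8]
x^2 + 2*x

The characteristic polynomial is χ_A(x) = x^2*(x + 2)^3, so the eigenvalues are known. The minimal polynomial is
  m_A(x) = Π_λ (x − λ)^{k_λ}
where k_λ is the size of the *largest* Jordan block for λ (equivalently, the smallest k with (A − λI)^k v = 0 for every generalised eigenvector v of λ).

  λ = -2: largest Jordan block has size 1, contributing (x + 2)
  λ = 0: largest Jordan block has size 1, contributing (x − 0)

So m_A(x) = x*(x + 2) = x^2 + 2*x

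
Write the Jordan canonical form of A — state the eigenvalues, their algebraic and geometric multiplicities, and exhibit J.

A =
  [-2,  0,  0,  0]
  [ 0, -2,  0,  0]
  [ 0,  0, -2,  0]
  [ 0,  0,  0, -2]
J_1(-2) ⊕ J_1(-2) ⊕ J_1(-2) ⊕ J_1(-2)

The characteristic polynomial is
  det(x·I − A) = x^4 + 8*x^3 + 24*x^2 + 32*x + 16 = (x + 2)^4

Eigenvalues and multiplicities (the geometric multiplicity of λ is n − rank(A − λI), which equals the number of Jordan blocks for λ):
  λ = -2: algebraic multiplicity = 4, geometric multiplicity = 4

Determining the block sizes for each eigenvalue:
  λ = -2: gm = am = 4, so every block has size 1 → block sizes [1, 1, 1, 1]

Assembling the blocks gives a Jordan form
J =
  [-2,  0,  0,  0]
  [ 0, -2,  0,  0]
  [ 0,  0, -2,  0]
  [ 0,  0,  0, -2]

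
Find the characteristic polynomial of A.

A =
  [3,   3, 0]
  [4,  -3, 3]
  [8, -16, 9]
x^3 - 9*x^2 + 27*x - 27

Expanding det(x·I − A) (e.g. by cofactor expansion or by noting that A is similar to its Jordan form J, which has the same characteristic polynomial as A) gives
  χ_A(x) = x^3 - 9*x^2 + 27*x - 27
which factors as (x - 3)^3. The eigenvalues (with algebraic multiplicities) are λ = 3 with multiplicity 3.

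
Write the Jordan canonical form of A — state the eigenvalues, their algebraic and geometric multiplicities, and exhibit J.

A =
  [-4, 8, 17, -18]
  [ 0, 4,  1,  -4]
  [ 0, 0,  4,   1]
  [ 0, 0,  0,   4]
J_1(-4) ⊕ J_3(4)

The characteristic polynomial is
  det(x·I − A) = x^4 - 8*x^3 + 128*x - 256 = (x - 4)^3*(x + 4)

Eigenvalues and multiplicities (the geometric multiplicity of λ is n − rank(A − λI), which equals the number of Jordan blocks for λ):
  λ = -4: algebraic multiplicity = 1, geometric multiplicity = 1
  λ = 4: algebraic multiplicity = 3, geometric multiplicity = 1

Determining the block sizes for each eigenvalue:
  λ = -4: one block (gm = 1), so the single block has size am = 1 → block sizes [1]
  λ = 4: one block (gm = 1), so the single block has size am = 3 → block sizes [3]

Assembling the blocks gives a Jordan form
J =
  [-4, 0, 0, 0]
  [ 0, 4, 1, 0]
  [ 0, 0, 4, 1]
  [ 0, 0, 0, 4]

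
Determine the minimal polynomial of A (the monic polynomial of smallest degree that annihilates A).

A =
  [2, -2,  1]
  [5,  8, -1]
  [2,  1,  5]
x^3 - 15*x^2 + 75*x - 125

The characteristic polynomial is χ_A(x) = (x - 5)^3, so the eigenvalues are known. The minimal polynomial is
  m_A(x) = Π_λ (x − λ)^{k_λ}
where k_λ is the size of the *largest* Jordan block for λ (equivalently, the smallest k with (A − λI)^k v = 0 for every generalised eigenvector v of λ).

  λ = 5: largest Jordan block has size 3, contributing (x − 5)^3

So m_A(x) = (x - 5)^3 = x^3 - 15*x^2 + 75*x - 125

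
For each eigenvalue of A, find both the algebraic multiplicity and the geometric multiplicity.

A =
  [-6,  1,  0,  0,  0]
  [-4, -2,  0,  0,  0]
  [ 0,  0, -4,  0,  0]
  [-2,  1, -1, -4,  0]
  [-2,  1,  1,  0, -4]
λ = -4: alg = 5, geom = 3

Step 1 — factor the characteristic polynomial to read off the algebraic multiplicities:
  χ_A(x) = (x + 4)^5

Step 2 — compute geometric multiplicities via the rank-nullity identity g(λ) = n − rank(A − λI):
  rank(A − (-4)·I) = 2, so dim ker(A − (-4)·I) = n − 2 = 3

Summary:
  λ = -4: algebraic multiplicity = 5, geometric multiplicity = 3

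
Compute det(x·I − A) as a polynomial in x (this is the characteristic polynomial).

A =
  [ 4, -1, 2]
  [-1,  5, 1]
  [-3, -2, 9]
x^3 - 18*x^2 + 108*x - 216

Expanding det(x·I − A) (e.g. by cofactor expansion or by noting that A is similar to its Jordan form J, which has the same characteristic polynomial as A) gives
  χ_A(x) = x^3 - 18*x^2 + 108*x - 216
which factors as (x - 6)^3. The eigenvalues (with algebraic multiplicities) are λ = 6 with multiplicity 3.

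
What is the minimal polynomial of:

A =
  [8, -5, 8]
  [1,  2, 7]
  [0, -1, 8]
x^3 - 18*x^2 + 108*x - 216

The characteristic polynomial is χ_A(x) = (x - 6)^3, so the eigenvalues are known. The minimal polynomial is
  m_A(x) = Π_λ (x − λ)^{k_λ}
where k_λ is the size of the *largest* Jordan block for λ (equivalently, the smallest k with (A − λI)^k v = 0 for every generalised eigenvector v of λ).

  λ = 6: largest Jordan block has size 3, contributing (x − 6)^3

So m_A(x) = (x - 6)^3 = x^3 - 18*x^2 + 108*x - 216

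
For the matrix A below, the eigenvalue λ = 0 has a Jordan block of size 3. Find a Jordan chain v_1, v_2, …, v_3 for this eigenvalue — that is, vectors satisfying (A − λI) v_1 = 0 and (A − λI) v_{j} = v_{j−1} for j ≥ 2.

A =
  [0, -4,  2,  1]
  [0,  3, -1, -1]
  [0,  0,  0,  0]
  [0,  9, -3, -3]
A Jordan chain for λ = 0 of length 3:
v_1 = (-3, 0, 0, 0)ᵀ
v_2 = (-4, 3, 0, 9)ᵀ
v_3 = (0, 1, 0, 0)ᵀ

Let N = A − (0)·I. We want v_3 with N^3 v_3 = 0 but N^2 v_3 ≠ 0; then v_{j-1} := N · v_j for j = 3, …, 2.

Pick v_3 = (0, 1, 0, 0)ᵀ.
Then v_2 = N · v_3 = (-4, 3, 0, 9)ᵀ.
Then v_1 = N · v_2 = (-3, 0, 0, 0)ᵀ.

Sanity check: (A − (0)·I) v_1 = (0, 0, 0, 0)ᵀ = 0. ✓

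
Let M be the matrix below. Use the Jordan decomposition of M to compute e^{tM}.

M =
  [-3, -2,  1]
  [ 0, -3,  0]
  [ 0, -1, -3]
e^{tM} =
  [exp(-3*t), -t^2*exp(-3*t)/2 - 2*t*exp(-3*t), t*exp(-3*t)]
  [0, exp(-3*t), 0]
  [0, -t*exp(-3*t), exp(-3*t)]

Strategy: write M = P · J · P⁻¹ where J is a Jordan canonical form, so e^{tM} = P · e^{tJ} · P⁻¹, and e^{tJ} can be computed block-by-block.

M has Jordan form
J =
  [-3,  1,  0]
  [ 0, -3,  1]
  [ 0,  0, -3]
(up to reordering of blocks).

Per-block formulas:
  For a 3×3 Jordan block J_3(-3): exp(t · J_3(-3)) = e^(-3t)·(I + t·N + (t^2/2)·N^2), where N is the 3×3 nilpotent shift.

After assembling e^{tJ} and conjugating by P, we get:

e^{tM} =
  [exp(-3*t), -t^2*exp(-3*t)/2 - 2*t*exp(-3*t), t*exp(-3*t)]
  [0, exp(-3*t), 0]
  [0, -t*exp(-3*t), exp(-3*t)]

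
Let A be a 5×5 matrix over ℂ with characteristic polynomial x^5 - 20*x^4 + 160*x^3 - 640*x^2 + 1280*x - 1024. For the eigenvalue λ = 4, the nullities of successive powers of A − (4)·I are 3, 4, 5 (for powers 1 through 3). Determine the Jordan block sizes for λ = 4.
Block sizes for λ = 4: [3, 1, 1]

From the dimensions of kernels of powers, the number of Jordan blocks of size at least j is d_j − d_{j−1} where d_j = dim ker(N^j) (with d_0 = 0). Computing the differences gives [3, 1, 1].
The number of blocks of size exactly k is (#blocks of size ≥ k) − (#blocks of size ≥ k + 1), so the partition is: 2 block(s) of size 1, 1 block(s) of size 3.
In nonincreasing order the block sizes are [3, 1, 1].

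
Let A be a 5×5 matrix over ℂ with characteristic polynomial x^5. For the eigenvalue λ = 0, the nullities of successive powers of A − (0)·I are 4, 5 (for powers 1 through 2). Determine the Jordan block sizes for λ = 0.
Block sizes for λ = 0: [2, 1, 1, 1]

From the dimensions of kernels of powers, the number of Jordan blocks of size at least j is d_j − d_{j−1} where d_j = dim ker(N^j) (with d_0 = 0). Computing the differences gives [4, 1].
The number of blocks of size exactly k is (#blocks of size ≥ k) − (#blocks of size ≥ k + 1), so the partition is: 3 block(s) of size 1, 1 block(s) of size 2.
In nonincreasing order the block sizes are [2, 1, 1, 1].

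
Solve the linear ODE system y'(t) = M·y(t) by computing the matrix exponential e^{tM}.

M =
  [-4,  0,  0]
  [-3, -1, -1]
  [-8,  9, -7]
e^{tM} =
  [exp(-4*t), 0, 0]
  [-t^2*exp(-4*t)/2 - 3*t*exp(-4*t), 3*t*exp(-4*t) + exp(-4*t), -t*exp(-4*t)]
  [-3*t^2*exp(-4*t)/2 - 8*t*exp(-4*t), 9*t*exp(-4*t), -3*t*exp(-4*t) + exp(-4*t)]

Strategy: write M = P · J · P⁻¹ where J is a Jordan canonical form, so e^{tM} = P · e^{tJ} · P⁻¹, and e^{tJ} can be computed block-by-block.

M has Jordan form
J =
  [-4,  1,  0]
  [ 0, -4,  1]
  [ 0,  0, -4]
(up to reordering of blocks).

Per-block formulas:
  For a 3×3 Jordan block J_3(-4): exp(t · J_3(-4)) = e^(-4t)·(I + t·N + (t^2/2)·N^2), where N is the 3×3 nilpotent shift.

After assembling e^{tJ} and conjugating by P, we get:

e^{tM} =
  [exp(-4*t), 0, 0]
  [-t^2*exp(-4*t)/2 - 3*t*exp(-4*t), 3*t*exp(-4*t) + exp(-4*t), -t*exp(-4*t)]
  [-3*t^2*exp(-4*t)/2 - 8*t*exp(-4*t), 9*t*exp(-4*t), -3*t*exp(-4*t) + exp(-4*t)]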